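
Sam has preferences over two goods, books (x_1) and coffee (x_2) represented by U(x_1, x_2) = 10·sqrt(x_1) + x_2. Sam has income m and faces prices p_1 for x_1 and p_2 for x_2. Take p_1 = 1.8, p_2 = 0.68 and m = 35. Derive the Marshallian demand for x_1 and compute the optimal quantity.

x_1* = 3.5679

Utility is quasi-linear in x_2; the FOC for x_1 is 5/√x_1 = p_1/p_2.
Solve: √x_1 = 5·p_2/p_1, so x_1*(p_1,p_2) = (5·p_2/p_1)², and x_2* = (m − p_1·x_1*)/p_2.
Plugging in: x_1* = (5·0.68/1.8)² = 3.5679.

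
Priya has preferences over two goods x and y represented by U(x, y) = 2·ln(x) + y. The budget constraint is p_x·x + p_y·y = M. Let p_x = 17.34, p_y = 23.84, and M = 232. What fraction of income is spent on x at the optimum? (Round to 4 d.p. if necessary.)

MU_x = 2/x, MU_y = 1. Tangency: 2/x = p_x/p_y.
So x*(p_x,p_y) = 2·p_y/p_x, independent of income; and y* = (M − 2·p_y)/p_y.
At the given prices: x* = 2·23.84/17.34 = 2.7497, and y* = 7.7315.
Expenditure on x: 17.34·2.7497 = 47.68; share = 0.2055.

share on x = 0.2055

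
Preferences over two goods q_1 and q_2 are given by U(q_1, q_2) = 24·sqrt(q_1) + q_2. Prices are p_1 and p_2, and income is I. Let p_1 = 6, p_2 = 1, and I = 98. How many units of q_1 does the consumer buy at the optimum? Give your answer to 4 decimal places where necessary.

q_1* = 4

Set MRS = p_1/p_2: 12·q_1^(−1/2) = p_1/p_2.
Thus q_1* = (12·p_2/p_1)² — independent of I — with the rest of income spent on q_2.
Plugging in: q_1* = (12·1/6)² = 4.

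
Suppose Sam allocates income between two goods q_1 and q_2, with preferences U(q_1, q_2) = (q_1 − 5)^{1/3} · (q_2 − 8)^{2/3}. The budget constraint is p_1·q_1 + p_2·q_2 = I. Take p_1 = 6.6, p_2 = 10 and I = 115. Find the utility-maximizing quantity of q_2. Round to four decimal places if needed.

q_2* = 8.1333

MRS = (1/2)·(q_2−8)/(q_1−5). Tangency with p_1/p_2 gives q_2−8 = 2·(p_1/p_2)·(q_1−5).
After buying the subsistence bundle (5, 8), a share 1/3 of the remaining income goes to q_1: q_1* = 5 + 1/3·(I − 5p_1 − 8p_2)/p_1.
Discretionary income = 115 − 5·6.6 − 8·10 = 2; q_2* = 8 + 2/3·2/10 = 8.1333.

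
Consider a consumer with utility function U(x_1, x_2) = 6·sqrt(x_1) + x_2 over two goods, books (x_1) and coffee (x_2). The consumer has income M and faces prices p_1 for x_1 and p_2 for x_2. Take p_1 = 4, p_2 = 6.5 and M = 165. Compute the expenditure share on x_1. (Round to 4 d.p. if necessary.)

share on x_1 = 0.5761

MU_x_1 = 3/√x_1, MU_x_2 = 1. Tangency: 3/√x_1 = p_1/p_2.
Solve: √x_1 = 3·p_2/p_1, so x_1*(p_1,p_2) = (3·p_2/p_1)², and x_2* = (M − p_1·x_1*)/p_2.
Plugging in: x_1* = (3·6.5/4)² = 23.7656, x_2* = 10.7596.
Expenditure on x_1: 4·23.7656 = 95.0625; share = 0.5761.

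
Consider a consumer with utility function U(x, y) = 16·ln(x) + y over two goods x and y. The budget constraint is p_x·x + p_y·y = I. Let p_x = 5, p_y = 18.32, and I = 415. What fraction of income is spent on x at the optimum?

share on x = 0.7063

Set MRS = p_x/p_y: (16/x)/1 = p_x/p_y.
So x*(p_x,p_y) = 16·p_y/p_x, independent of income; and y* = (I − 16·p_y)/p_y.
At the given prices: x* = 16·18.32/5 = 58.624, and y* = 6.6528.
Expenditure on x: 5·58.624 = 293.12; share = 0.7063.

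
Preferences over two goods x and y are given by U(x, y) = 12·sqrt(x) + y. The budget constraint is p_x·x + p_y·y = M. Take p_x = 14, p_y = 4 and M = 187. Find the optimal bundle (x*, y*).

Utility is quasi-linear in y; the FOC for x is 6/√x = p_x/p_y.
Solve: √x = 6·p_y/p_x, so x*(p_x,p_y) = (6·p_y/p_x)², and y* = (M − p_x·x*)/p_y.
Plugging in: x* = (6·4/14)² = 2.9388, y* = 36.4643.

x* = 2.9388, y* = 36.4643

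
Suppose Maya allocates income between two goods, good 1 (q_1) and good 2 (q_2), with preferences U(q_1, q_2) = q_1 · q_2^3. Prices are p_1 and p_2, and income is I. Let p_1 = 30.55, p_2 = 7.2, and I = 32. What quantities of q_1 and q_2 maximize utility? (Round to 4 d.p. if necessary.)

MU_q_1/MU_q_2 = (q_2)/(3·q_1); tangency sets this equal to p_1/p_2.
So p_2·q_2 = 3·p_1·q_1; combined with the budget, a share 0.25 of income goes to q_1.
Demand: q_1*(p_1,p_2,I) = 0.25·I/p_1 and q_2* = 0.75·I/p_2.
At p_1=30.55, p_2=7.2, I=32: q_1* = 0.25·32/30.55 = 0.2619, q_2* = 3.3333.

q_1* = 0.2619, q_2* = 3.3333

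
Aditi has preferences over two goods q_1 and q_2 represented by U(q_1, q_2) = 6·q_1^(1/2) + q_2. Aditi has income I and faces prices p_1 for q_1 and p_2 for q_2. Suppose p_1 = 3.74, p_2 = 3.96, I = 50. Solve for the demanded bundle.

q_1* = 10.09, q_2* = 3.0969

MU_q_1 = 3/√q_1, MU_q_2 = 1. Tangency: 3/√q_1 = p_1/p_2.
Solve: √q_1 = 3·p_2/p_1, so q_1*(p_1,p_2) = (3·p_2/p_1)², and q_2* = (I − p_1·q_1*)/p_2.
Plugging in: q_1* = (3·3.96/3.74)² = 10.09, q_2* = 3.0969.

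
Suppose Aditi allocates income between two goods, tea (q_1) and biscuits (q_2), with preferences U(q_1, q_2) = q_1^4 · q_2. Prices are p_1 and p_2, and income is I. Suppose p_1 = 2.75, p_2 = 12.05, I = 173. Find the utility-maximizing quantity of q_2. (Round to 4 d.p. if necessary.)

The MRS is 4·q_2/q_1. Set MRS = p_1/p_2.
Rearranging, p_2·q_2 = (1/4)·p_1·q_1. Substituting into the budget gives p_1·q_1·(1 + (1/4)) = I.
Demand: q_1*(p_1,p_2,I) = 0.8·I/p_1 and q_2* = 0.2·I/p_2.
At p_1=2.75, p_2=12.05, I=173: q_2* = 0.2·173/12.05 = 2.8714.

q_2* = 2.8714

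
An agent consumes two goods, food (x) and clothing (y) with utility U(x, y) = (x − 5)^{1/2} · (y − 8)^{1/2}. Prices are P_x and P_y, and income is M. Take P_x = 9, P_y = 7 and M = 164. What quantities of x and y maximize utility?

x* = 8.5, y* = 12.5

This is Cobb-Douglas in (x−5, y−8): tangency gives 0.5·P_y·(y−8) = 0.5·P_x·(x−5).
After buying the subsistence bundle (5, 8), a share 0.5 of the remaining income goes to x: x* = 5 + 0.5·(M − 5P_x − 8P_y)/P_x.
Discretionary income = 164 − 5·9 − 8·7 = 63; x* = 5 + 0.5·63/9 = 8.5; y* = 8 + 0.5·63/7 = 12.5.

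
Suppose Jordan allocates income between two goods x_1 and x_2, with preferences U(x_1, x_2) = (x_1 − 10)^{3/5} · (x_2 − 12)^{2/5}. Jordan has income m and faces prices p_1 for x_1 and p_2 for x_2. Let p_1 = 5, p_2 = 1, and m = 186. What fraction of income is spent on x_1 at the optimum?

Discretionary income = 186 − 10·5 − 12·1 = 124; x_1* = 10 + 0.6·124/5 = 24.88; x_2* = 12 + 0.4·124/1 = 61.6.
Expenditure on x_1: 5·24.88 = 124.4; share = 0.6688.

share on x_1 = 0.6688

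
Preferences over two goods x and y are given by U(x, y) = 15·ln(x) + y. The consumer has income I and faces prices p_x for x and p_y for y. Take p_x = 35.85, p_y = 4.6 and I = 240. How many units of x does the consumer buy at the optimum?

Set MRS = p_x/p_y: (15/x)/1 = p_x/p_y.
So x*(p_x,p_y) = 15·p_y/p_x, independent of income; and y* = (I − 15·p_y)/p_y.
At the given prices: x* = 15·4.6/35.85 = 1.9247.

x* = 1.9247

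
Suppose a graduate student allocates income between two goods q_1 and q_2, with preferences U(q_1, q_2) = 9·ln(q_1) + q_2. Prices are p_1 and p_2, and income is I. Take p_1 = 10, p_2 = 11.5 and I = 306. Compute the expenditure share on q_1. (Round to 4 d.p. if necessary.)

Set MRS = p_1/p_2: (9/q_1)/1 = p_1/p_2.
So q_1*(p_1,p_2) = 9·p_2/p_1, independent of income; and q_2* = (I − 9·p_2)/p_2.
At the given prices: q_1* = 9·11.5/10 = 10.35, and q_2* = 17.6087.
Expenditure on q_1: 10·10.35 = 103.5; share = 0.3382.

share on q_1 = 0.3382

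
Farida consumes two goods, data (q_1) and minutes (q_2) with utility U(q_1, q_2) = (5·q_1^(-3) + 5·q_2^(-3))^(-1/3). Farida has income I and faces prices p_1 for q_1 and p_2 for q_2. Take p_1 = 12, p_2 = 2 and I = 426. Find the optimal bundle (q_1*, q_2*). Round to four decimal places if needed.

q_1* = 28.1557, q_2* = 44.066

From the CES first-order condition, (q_2/q_1)^(4) = p_1/p_2.
Solve for the ratio: q_2/q_1 = [p_1/p_2]^(0.25).
With the ratio pinned down, the budget gives q_1* = I/(p_1 + p_2·(q_2/q_1)) and q_2* = (q_2/q_1)·q_1*.
Numerically q_2/q_1 = 1.565085, so q_1* = 426/(12 + 2·1.565085) = 28.1557 and q_2* = 1.565085·28.1557 = 44.066.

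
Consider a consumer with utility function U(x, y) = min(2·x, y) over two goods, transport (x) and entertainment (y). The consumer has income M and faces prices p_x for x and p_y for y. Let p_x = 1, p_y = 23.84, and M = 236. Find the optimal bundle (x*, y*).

Here 1 + 2·23.84 = 48.68, giving x* = 4.848 and y* = 9.696.

x* = 4.848, y* = 9.696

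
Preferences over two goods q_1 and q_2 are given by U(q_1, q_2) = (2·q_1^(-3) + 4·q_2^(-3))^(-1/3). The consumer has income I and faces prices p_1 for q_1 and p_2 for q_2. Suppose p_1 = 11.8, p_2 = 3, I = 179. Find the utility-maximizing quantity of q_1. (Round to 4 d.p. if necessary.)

q_1* = 10.6394

From the CES first-order condition, (1/2)·(q_2/q_1)^(4) = p_1/p_2.
Solve for the ratio: q_2/q_1 = [2·p_1/p_2]^(0.25).
With the ratio pinned down, the budget gives q_1* = I/(p_1 + p_2·(q_2/q_1)) and q_2* = (q_2/q_1)·q_1*.
Numerically q_2/q_1 = 1.674741, so q_1* = 179/(11.8 + 3·1.674741) = 10.6394.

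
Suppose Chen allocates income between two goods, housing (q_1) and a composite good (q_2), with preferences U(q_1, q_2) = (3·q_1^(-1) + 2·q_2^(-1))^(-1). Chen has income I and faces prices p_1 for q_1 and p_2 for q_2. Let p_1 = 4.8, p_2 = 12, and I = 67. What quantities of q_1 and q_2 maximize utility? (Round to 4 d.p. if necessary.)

q_1* = 6.0927, q_2* = 3.1463

MRS = MU_q_1/MU_q_2 = (3/2)·(q_2/q_1)^(2). Set equal to p_1/p_2.
Hence q_2/q_1 = ((2/3)·p_1/p_2)^(1/(2)), i.e. raised to the 0.5 power.
Substitute q_2 = (q_2/q_1)·q_1 into the budget: q_1* = I/(p_1 + p_2·(q_2/q_1)).
Numerically q_2/q_1 = 0.516398, so q_1* = 67/(4.8 + 12·0.516398) = 6.0927 and q_2* = 0.516398·6.0927 = 3.1463.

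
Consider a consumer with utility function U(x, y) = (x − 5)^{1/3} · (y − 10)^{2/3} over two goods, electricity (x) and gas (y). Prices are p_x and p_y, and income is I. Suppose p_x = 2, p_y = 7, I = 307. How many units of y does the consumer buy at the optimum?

y* = 31.619

Let x' = x−5, y' = y−10. MRS = (1/2)·y'/x' = p_x/p_y.
Substituting into the budget: x* = 5 + 1/3·(I − 5·p_x − 10·p_y)/p_x, and y* = 10 + 2/3·(…)/p_y.
Discretionary income = 307 − 5·2 − 10·7 = 227; y* = 10 + 2/3·227/7 = 31.619.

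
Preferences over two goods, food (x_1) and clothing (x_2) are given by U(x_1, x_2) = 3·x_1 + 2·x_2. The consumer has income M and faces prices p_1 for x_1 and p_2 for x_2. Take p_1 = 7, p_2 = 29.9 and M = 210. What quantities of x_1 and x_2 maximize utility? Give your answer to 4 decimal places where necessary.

x_1* = 30, x_2* = 0

Numerically: x_1* = 30, x_2* = 0.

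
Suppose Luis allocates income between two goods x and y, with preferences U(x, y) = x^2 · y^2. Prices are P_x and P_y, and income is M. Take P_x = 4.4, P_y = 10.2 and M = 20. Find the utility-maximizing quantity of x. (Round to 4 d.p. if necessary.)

x* = 2.2727

The MRS is y/x. Set MRS = P_x/P_y.
So 2·P_y·y = 2·P_x·x; combined with the budget, a share 0.5 of income goes to x.
Demand: x*(P_x,P_y,M) = 0.5·M/P_x and y* = 0.5·M/P_y.
At P_x=4.4, P_y=10.2, M=20: x* = 0.5·20/4.4 = 2.2727.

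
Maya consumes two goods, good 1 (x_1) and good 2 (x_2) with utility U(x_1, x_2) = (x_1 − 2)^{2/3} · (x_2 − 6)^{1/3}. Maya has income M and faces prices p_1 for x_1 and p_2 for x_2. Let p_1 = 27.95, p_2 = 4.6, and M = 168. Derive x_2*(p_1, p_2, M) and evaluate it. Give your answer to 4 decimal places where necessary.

x_2* = 12.1232

Let x_1' = x_1−2, x_2' = x_2−6. MRS = 2·x_2'/x_1' = p_1/p_2.
Substituting into the budget: x_1* = 2 + 2/3·(M − 2·p_1 − 6·p_2)/p_1, and x_2* = 6 + 1/3·(…)/p_2.
Discretionary income = 168 − 2·27.95 − 6·4.6 = 84.5; x_2* = 6 + 1/3·84.5/4.6 = 12.1232.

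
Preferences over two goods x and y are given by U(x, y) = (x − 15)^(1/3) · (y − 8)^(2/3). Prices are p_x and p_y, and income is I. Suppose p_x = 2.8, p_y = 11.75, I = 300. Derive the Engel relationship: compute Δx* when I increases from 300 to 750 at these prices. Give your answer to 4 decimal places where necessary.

Δx* = 53.5714

Let x' = x−15, y' = y−8. MRS = (1/2)·y'/x' = p_x/p_y.
Substituting into the budget: x* = 15 + 1/3·(I − 15·p_x − 8·p_y)/p_x, and y* = 8 + 2/3·(…)/p_y.
Discretionary income = 300 − 15·2.8 − 8·11.75 = 164; x* = 15 + 1/3·164/2.8 = 34.5238.
At I' = 750: x* = 88.0952. Change: 88.0952 − 34.5238 = 53.5714.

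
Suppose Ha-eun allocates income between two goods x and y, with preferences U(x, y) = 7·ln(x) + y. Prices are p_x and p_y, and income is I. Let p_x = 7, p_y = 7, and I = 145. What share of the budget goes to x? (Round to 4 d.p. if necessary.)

MU_x = 7/x, MU_y = 1. Tangency: 7/x = p_x/p_y.
So x*(p_x,p_y) = 7·p_y/p_x, independent of income; and y* = (I − 7·p_y)/p_y.
At the given prices: x* = 7·7/7 = 7, and y* = 13.7143.
Expenditure on x: 7·7 = 49; share = 0.3379.

share on x = 0.3379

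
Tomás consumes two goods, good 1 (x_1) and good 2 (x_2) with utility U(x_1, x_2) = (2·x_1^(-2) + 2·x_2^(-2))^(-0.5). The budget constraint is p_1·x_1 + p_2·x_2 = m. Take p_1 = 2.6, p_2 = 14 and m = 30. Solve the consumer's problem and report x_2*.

x_2* = 1.6166

Substitute x_2 = (x_2/x_1)·x_1 into the budget: x_1* = m/(p_1 + p_2·(x_2/x_1)).
Numerically x_2/x_1 = 0.570534, so x_1* = 30/(2.6 + 14·0.570534) = 2.8335 and x_2* = 0.570534·2.8335 = 1.6166.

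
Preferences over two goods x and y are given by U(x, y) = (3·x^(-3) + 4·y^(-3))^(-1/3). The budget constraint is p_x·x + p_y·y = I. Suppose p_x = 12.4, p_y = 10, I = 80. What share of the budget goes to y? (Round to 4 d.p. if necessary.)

Numerically y/x = 1.13394, so x* = 80/(12.4 + 10·1.13394) = 3.3699 and y* = 1.13394·3.3699 = 3.8213.
Expenditure on y: 10·3.8213 = 38.2129; share = 0.4777.

share on y = 0.4777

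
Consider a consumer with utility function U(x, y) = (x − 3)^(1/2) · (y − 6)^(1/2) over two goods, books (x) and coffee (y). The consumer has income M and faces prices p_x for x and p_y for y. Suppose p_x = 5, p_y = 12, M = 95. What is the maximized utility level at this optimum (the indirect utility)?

This is Cobb-Douglas in (x−3, y−6): tangency gives 0.5·p_y·(y−6) = 0.5·p_x·(x−3).
After buying the subsistence bundle (3, 6), a share 0.5 of the remaining income goes to x: x* = 3 + 0.5·(M − 3p_x − 6p_y)/p_x.
Discretionary income = 95 − 3·5 − 6·12 = 8; x* = 3 + 0.5·8/5 = 3.8; y* = 6 + 0.5·8/12 = 6.3333.
Utility at the optimum: U(3.8, 6.3333) = 0.5164.

V = 0.5164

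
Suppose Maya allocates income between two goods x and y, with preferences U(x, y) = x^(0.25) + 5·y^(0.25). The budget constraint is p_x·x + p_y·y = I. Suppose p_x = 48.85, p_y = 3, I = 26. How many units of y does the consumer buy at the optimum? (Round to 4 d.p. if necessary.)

MU_x ∝ x^(-0.75), MU_y ∝ 5·y^(-0.75), so MRS = (1/5)·(y/x)^(0.75) = p_x/p_y.
Hence y/x = (5·p_x/p_y)^(1/(0.75)), i.e. raised to the 4/3 power.
Substitute y = (y/x)·x into the budget: x* = I/(p_x + p_y·(y/x)).
Numerically y/x = 352.872453, so x* = 26/(48.85 + 3·352.872453) = 0.0235 and y* = 352.872453·0.0235 = 8.2844.

y* = 8.2844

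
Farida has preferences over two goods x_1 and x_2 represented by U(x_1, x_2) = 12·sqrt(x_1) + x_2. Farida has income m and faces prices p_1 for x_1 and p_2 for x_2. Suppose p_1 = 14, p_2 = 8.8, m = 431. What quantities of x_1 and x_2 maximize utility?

x_1* = 14.2237, x_2* = 26.3487

Utility is quasi-linear in x_2; the FOC for x_1 is 6/√x_1 = p_1/p_2.
Solve: √x_1 = 6·p_2/p_1, so x_1*(p_1,p_2) = (6·p_2/p_1)², and x_2* = (m − p_1·x_1*)/p_2.
Plugging in: x_1* = (6·8.8/14)² = 14.2237, x_2* = 26.3487.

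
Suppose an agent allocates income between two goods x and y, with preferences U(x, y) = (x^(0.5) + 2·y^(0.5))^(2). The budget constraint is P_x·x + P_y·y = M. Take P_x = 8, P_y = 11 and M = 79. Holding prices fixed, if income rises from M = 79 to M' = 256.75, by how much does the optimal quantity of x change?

Δx* = 5.6839

From the CES first-order condition, (1/2)·(y/x)^(0.5) = P_x/P_y.
Hence y/x = (2·P_x/P_y)^(1/(0.5)), i.e. raised to the 2 power.
Substitute y = (y/x)·x into the budget: x* = M/(P_x + P_y·(y/x)).
Numerically y/x = 2.115702, so x* = 79/(8 + 11·2.115702) = 2.5262.
At M' = 256.75: x* = 8.21. Change: 8.21 − 2.5262 = 5.6839.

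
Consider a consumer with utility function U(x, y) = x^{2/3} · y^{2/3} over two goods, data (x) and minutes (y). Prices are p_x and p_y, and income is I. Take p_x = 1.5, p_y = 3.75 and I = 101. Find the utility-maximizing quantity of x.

At p_x=1.5, p_y=3.75, I=101: x* = 0.5·101/1.5 = 33.6667.

x* = 33.6667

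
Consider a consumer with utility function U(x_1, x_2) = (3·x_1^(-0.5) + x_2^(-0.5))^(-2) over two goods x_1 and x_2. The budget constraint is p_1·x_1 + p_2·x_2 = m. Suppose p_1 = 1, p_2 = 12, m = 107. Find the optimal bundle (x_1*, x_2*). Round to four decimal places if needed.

Substitute x_2 = (x_2/x_1)·x_1 into the budget: x_1* = m/(p_1 + p_2·(x_2/x_1)).
Numerically x_2/x_1 = 0.09172, so x_1* = 107/(1 + 12·0.09172) = 50.9368 and x_2* = 0.09172·50.9368 = 4.6719.

x_1* = 50.9368, x_2* = 4.6719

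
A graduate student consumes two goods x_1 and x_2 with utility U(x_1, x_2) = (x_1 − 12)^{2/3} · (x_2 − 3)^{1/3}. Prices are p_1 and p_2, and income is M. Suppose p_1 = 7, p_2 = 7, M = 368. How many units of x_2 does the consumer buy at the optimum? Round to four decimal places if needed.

After buying the subsistence bundle (12, 3), a share 2/3 of the remaining income goes to x_1: x_1* = 12 + 2/3·(M − 12p_1 − 3p_2)/p_1.
Discretionary income = 368 − 12·7 − 3·7 = 263; x_2* = 3 + 1/3·263/7 = 15.5238.

x_2* = 15.5238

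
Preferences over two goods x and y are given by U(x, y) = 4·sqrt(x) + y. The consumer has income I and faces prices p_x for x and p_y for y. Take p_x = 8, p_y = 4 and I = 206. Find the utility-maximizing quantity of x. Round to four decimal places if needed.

Set MRS = p_x/p_y: 2·x^(−1/2) = p_x/p_y.
Thus x* = (2·p_y/p_x)² — independent of I — with the rest of income spent on y.
Plugging in: x* = (2·4/8)² = 1.

x* = 1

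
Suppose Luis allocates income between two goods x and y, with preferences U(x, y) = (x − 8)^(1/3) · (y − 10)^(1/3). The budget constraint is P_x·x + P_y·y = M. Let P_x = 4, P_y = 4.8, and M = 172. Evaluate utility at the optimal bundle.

V = 4.7944

This is Cobb-Douglas in (x−8, y−10): tangency gives 1/3·P_y·(y−10) = 1/3·P_x·(x−8).
After buying the subsistence bundle (8, 10), a share 0.5 of the remaining income goes to x: x* = 8 + 0.5·(M − 8P_x − 10P_y)/P_x.
Discretionary income = 172 − 8·4 − 10·4.8 = 92; x* = 8 + 0.5·92/4 = 19.5; y* = 10 + 0.5·92/4.8 = 19.5833.
Utility at the optimum: U(19.5, 19.5833) = 4.7944.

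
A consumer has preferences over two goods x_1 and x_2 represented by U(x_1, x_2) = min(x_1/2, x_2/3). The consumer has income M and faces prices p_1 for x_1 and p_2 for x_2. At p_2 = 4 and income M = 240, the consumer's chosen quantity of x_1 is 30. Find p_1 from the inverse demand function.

p_1 = 2

Leontief preferences: the optimum is at the kink where x_1/2 = x_2/3, i.e. x_2 = (3/2)·x_1.
Budget: p_1·x_1 + p_2·(3/2)·x_1 = M, so (2·p_1 + 3·p_2)·x_1 = 2·M.
Demand: x_1*(p_1,p_2,M) = 2·M/(2·p_1 + 3·p_2), x_2* = 3·M/(2·p_1 + 3·p_2).
Set x_1* = 30 in the demand function and solve for p_1: p_1 = 2.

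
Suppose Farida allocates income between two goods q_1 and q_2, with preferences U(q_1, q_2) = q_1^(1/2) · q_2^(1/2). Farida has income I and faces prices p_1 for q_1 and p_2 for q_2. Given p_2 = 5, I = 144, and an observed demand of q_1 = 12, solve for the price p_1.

p_1 = 6

Tangency: MRS = q_2/q_1 = p_1/p_2.
Rearranging, p_2·q_2 = p_1·q_1. Substituting into the budget gives p_1·q_1·(1 + 1) = I.
Demand: q_1*(p_1,p_2,I) = 0.5·I/p_1 and q_2* = 0.5·I/p_2.
Set q_1* = 12 in the demand function and solve for p_1: p_1 = 6.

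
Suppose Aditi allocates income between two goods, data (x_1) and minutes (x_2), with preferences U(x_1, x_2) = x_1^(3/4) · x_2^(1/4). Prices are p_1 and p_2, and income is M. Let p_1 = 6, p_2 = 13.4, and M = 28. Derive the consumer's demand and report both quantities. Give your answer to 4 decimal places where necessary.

MU_x_1/MU_x_2 = (0.75·x_2)/(0.25·x_1); tangency sets this equal to p_1/p_2.
Rearranging, p_2·x_2 = (1/3)·p_1·x_1. Substituting into the budget gives p_1·x_1·(1 + (1/3)) = M.
Demand: x_1*(p_1,p_2,M) = 0.75·M/p_1 and x_2* = 0.25·M/p_2.
At p_1=6, p_2=13.4, M=28: x_1* = 0.75·28/6 = 3.5, x_2* = 0.5224.

x_1* = 3.5, x_2* = 0.5224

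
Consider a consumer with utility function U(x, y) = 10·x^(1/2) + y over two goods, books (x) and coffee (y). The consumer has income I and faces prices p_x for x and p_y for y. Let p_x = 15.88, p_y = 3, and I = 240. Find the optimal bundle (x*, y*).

x* = 0.8922, y* = 75.2771

Thus x* = (5·p_y/p_x)² — independent of I — with the rest of income spent on y.
Plugging in: x* = (5·3/15.88)² = 0.8922, y* = 75.2771.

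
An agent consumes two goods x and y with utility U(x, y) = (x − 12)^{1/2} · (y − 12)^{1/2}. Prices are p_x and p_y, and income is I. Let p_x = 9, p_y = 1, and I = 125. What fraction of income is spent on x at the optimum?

share on x = 0.884

Let x' = x−12, y' = y−12. MRS = y'/x' = p_x/p_y.
Substituting into the budget: x* = 12 + 0.5·(I − 12·p_x − 12·p_y)/p_x, and y* = 12 + 0.5·(…)/p_y.
Discretionary income = 125 − 12·9 − 12·1 = 5; x* = 12 + 0.5·5/9 = 12.2778; y* = 12 + 0.5·5/1 = 14.5.
Expenditure on x: 9·12.2778 = 110.5; share = 0.884.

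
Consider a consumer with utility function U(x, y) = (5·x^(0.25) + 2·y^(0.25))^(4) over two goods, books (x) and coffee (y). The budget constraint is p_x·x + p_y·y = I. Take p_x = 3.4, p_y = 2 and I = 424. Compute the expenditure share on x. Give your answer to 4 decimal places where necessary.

share on x = 0.7398

MRS = MU_x/MU_y = (5/2)·(y/x)^(0.75). Set equal to p_x/p_y.
Solve for the ratio: y/x = [(2/5)·p_x/p_y]^(4/3).
With the ratio pinned down, the budget gives x* = I/(p_x + p_y·(y/x)) and y* = (y/x)·x*.
Numerically y/x = 0.597969, so x* = 424/(3.4 + 2·0.597969) = 92.2554 and y* = 0.597969·92.2554 = 55.1658.
Expenditure on x: 3.4·92.2554 = 313.6683; share = 0.7398.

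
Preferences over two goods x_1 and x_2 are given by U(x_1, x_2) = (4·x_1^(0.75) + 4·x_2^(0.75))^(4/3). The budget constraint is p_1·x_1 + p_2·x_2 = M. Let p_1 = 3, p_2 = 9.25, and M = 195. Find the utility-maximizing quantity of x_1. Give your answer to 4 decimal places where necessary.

MRS = MU_x_1/MU_x_2 = (x_2/x_1)^(0.25). Set equal to p_1/p_2.
Solve for the ratio: x_2/x_1 = [p_1/p_2]^(4).
Substitute x_2 = (x_2/x_1)·x_1 into the budget: x_1* = M/(p_1 + p_2·(x_2/x_1)).
Numerically x_2/x_1 = 0.011064, so x_1* = 195/(3 + 9.25·0.011064) = 62.8557.

x_1* = 62.8557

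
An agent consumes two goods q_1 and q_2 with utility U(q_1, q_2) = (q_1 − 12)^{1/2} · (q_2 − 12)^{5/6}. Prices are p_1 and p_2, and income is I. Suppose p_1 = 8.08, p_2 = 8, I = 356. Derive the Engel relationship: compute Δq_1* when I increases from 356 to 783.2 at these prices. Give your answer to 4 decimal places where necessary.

This is Cobb-Douglas in (q_1−12, q_2−12): tangency gives 0.5·p_2·(q_2−12) = 5/6·p_1·(q_1−12).
Substituting into the budget: q_1* = 12 + 0.375·(I − 12·p_1 − 12·p_2)/p_1, and q_2* = 12 + 0.625·(…)/p_2.
Discretionary income = 356 − 12·8.08 − 12·8 = 163.04; q_1* = 12 + 0.375·163.04/8.08 = 19.5668.
At I' = 783.2: q_1* = 39.3936. Change: 39.3936 − 19.5668 = 19.8267.

Δq_1* = 19.8267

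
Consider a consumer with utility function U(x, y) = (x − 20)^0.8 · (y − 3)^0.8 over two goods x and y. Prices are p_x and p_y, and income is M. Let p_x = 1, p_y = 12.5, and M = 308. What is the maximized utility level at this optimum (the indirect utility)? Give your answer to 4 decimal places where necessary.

V = 301.2426

This is Cobb-Douglas in (x−20, y−3): tangency gives 0.8·p_y·(y−3) = 0.8·p_x·(x−20).
After buying the subsistence bundle (20, 3), a share 0.5 of the remaining income goes to x: x* = 20 + 0.5·(M − 20p_x − 3p_y)/p_x.
Discretionary income = 308 − 20·1 − 3·12.5 = 250.5; x* = 20 + 0.5·250.5/1 = 145.25; y* = 3 + 0.5·250.5/12.5 = 13.02.
Utility at the optimum: U(145.25, 13.02) = 301.2426.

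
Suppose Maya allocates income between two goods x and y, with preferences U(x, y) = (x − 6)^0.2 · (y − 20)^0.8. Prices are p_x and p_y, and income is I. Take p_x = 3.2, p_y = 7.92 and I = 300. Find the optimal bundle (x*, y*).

Discretionary income = 300 − 6·3.2 − 20·7.92 = 122.4; x* = 6 + 0.2·122.4/3.2 = 13.65; y* = 20 + 0.8·122.4/7.92 = 32.3636.

x* = 13.65, y* = 32.3636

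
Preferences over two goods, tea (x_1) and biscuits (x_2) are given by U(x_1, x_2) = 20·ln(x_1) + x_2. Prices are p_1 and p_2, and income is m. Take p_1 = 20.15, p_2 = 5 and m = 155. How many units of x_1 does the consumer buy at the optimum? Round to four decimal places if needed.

x_1* = 4.9628

MU_x_1 = 20/x_1, MU_x_2 = 1. Tangency: 20/x_1 = p_1/p_2.
So x_1*(p_1,p_2) = 20·p_2/p_1, independent of income; and x_2* = (m − 20·p_2)/p_2.
At the given prices: x_1* = 20·5/20.15 = 4.9628.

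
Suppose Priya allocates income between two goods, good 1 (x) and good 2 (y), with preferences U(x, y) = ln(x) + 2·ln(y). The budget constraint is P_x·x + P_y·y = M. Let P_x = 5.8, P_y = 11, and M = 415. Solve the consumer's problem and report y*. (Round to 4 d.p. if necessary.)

Demand: x*(P_x,P_y,M) = 1/3·M/P_x and y* = 2/3·M/P_y.
At P_x=5.8, P_y=11, M=415: y* = 2/3·415/11 = 25.1515.

y* = 25.1515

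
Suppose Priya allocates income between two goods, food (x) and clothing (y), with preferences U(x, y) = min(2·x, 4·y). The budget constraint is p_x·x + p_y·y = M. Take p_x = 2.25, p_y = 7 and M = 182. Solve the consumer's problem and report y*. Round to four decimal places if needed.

With perfect complements, no substitution: consume in ratio x:y = 4:2.
Budget: p_x·x + p_y·(1/2)·x = M, so (4·p_x + 2·p_y)·x = 4·M.
Demand: x*(p_x,p_y,M) = 4·M/(4·p_x + 2·p_y), y* = 2·M/(4·p_x + 2·p_y).
Here 4·2.25 + 2·7 = 23, giving y* = 15.8261.

y* = 15.8261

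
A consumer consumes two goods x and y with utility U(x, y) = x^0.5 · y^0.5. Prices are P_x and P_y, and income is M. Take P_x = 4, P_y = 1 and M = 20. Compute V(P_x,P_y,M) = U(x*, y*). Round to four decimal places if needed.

The MRS is y/x. Set MRS = P_x/P_y.
Rearranging, P_y·y = P_x·x. Substituting into the budget gives P_x·x·(1 + 1) = M.
Demand: x*(P_x,P_y,M) = 0.5·M/P_x and y* = 0.5·M/P_y.
At P_x=4, P_y=1, M=20: x* = 0.5·20/4 = 2.5, y* = 10.
Utility at the optimum: U(2.5, 10) = 5.

V = 5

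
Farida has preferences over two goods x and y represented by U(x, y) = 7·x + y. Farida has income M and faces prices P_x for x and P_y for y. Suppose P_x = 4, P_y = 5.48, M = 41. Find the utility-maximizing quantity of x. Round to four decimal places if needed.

x gives more utility per dollar, so spend all income on x: x* = M/P_x, y* = 0.
Numerically: x* = 10.25, y* = 0.

x* = 10.25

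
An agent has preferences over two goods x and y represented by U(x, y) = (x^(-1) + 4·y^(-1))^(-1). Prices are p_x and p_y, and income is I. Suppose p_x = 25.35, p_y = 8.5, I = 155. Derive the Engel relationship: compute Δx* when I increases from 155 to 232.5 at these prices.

From the CES first-order condition, (1/4)·(y/x)^(2) = p_x/p_y.
Solve for the ratio: y/x = [4·p_x/p_y]^(0.5).
With the ratio pinned down, the budget gives x* = I/(p_x + p_y·(y/x)) and y* = (y/x)·x*.
Numerically y/x = 3.453898, so x* = 155/(25.35 + 8.5·3.453898) = 2.8332.
At I' = 232.5: x* = 4.2498. Change: 4.2498 − 2.8332 = 1.4166.

Δx* = 1.4166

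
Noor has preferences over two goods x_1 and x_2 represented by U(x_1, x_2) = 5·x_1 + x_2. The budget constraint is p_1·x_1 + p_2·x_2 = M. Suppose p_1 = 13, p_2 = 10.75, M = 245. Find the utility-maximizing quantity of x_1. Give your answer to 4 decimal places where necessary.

x_1* = 18.8462

Perfect substitutes: compare marginal utility per dollar. 5/p_1 vs 1/p_2 → 0.3846 vs 0.093.
x_1 gives more utility per dollar, so spend all income on x_1: x_1* = M/p_1, x_2* = 0.
Numerically: x_1* = 18.8462, x_2* = 0.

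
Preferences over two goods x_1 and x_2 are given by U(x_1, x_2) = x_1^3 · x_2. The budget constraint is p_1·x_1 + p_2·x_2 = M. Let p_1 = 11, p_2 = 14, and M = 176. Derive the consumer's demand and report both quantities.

Tangency: MRS = 3·x_2/x_1 = p_1/p_2.
So 3·p_2·x_2 = p_1·x_1; combined with the budget, a share 0.75 of income goes to x_1.
Demand: x_1*(p_1,p_2,M) = 0.75·M/p_1 and x_2* = 0.25·M/p_2.
At p_1=11, p_2=14, M=176: x_1* = 0.75·176/11 = 12, x_2* = 3.1429.

x_1* = 12, x_2* = 3.1429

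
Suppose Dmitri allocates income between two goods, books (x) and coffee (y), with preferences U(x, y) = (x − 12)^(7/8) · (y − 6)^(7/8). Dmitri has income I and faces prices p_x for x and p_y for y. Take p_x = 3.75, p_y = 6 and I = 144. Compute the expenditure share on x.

share on x = 0.5312

Let x' = x−12, y' = y−6. MRS = y'/x' = p_x/p_y.
After buying the subsistence bundle (12, 6), a share 0.5 of the remaining income goes to x: x* = 12 + 0.5·(I − 12p_x − 6p_y)/p_x.
Discretionary income = 144 − 12·3.75 − 6·6 = 63; x* = 12 + 0.5·63/3.75 = 20.4; y* = 6 + 0.5·63/6 = 11.25.
Expenditure on x: 3.75·20.4 = 76.5; share = 0.5312.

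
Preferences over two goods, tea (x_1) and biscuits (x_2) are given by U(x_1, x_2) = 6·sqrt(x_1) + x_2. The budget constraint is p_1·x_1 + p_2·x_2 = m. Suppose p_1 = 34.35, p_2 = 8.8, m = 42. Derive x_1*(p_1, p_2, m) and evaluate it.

MU_x_1 = 3/√x_1, MU_x_2 = 1. Tangency: 3/√x_1 = p_1/p_2.
Thus x_1* = (3·p_2/p_1)² — independent of m — with the rest of income spent on x_2.
Plugging in: x_1* = (3·8.8/34.35)² = 0.5907.

x_1* = 0.5907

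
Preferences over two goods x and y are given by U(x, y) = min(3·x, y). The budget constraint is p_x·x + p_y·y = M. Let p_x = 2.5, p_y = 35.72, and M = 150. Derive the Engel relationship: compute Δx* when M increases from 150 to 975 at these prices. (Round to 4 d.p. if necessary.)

Leontief preferences: the optimum is at the kink where x/1 = y/3, i.e. y = 3·x.
Budget: p_x·x + p_y·3·x = M, so (p_x + 3·p_y)·x = M.
Demand: x*(p_x,p_y,M) = M/(p_x + 3·p_y), y* = 3·M/(p_x + 3·p_y).
Here 2.5 + 3·35.72 = 109.66, giving x* = 1.3679.
At M' = 975: x* = 8.8911. Change: 8.8911 − 1.3679 = 7.5233.

Δx* = 7.5233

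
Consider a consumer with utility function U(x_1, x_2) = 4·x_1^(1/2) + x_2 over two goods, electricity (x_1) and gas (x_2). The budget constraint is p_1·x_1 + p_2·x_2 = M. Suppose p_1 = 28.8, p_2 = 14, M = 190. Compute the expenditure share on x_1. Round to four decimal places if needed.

share on x_1 = 0.1433

MU_x_1 = 2/√x_1, MU_x_2 = 1. Tangency: 2/√x_1 = p_1/p_2.
Thus x_1* = (2·p_2/p_1)² — independent of M — with the rest of income spent on x_2.
Plugging in: x_1* = (2·14/28.8)² = 0.9452, x_2* = 11.627.
Expenditure on x_1: 28.8·0.9452 = 27.2222; share = 0.1433.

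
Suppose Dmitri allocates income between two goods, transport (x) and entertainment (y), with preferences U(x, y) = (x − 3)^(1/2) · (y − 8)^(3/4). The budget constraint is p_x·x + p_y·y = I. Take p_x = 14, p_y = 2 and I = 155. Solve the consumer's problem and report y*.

y* = 37.1

MRS = (2/3)·(y−8)/(x−3). Tangency with p_x/p_y gives y−8 = (3/2)·(p_x/p_y)·(x−3).
After buying the subsistence bundle (3, 8), a share 0.4 of the remaining income goes to x: x* = 3 + 0.4·(I − 3p_x − 8p_y)/p_x.
Discretionary income = 155 − 3·14 − 8·2 = 97; y* = 8 + 0.6·97/2 = 37.1.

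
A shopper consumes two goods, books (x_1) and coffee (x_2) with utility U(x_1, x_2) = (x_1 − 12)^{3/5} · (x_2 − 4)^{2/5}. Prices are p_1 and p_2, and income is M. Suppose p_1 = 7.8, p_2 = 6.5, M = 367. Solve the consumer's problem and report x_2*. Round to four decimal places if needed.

Let x_1' = x_1−12, x_2' = x_2−4. MRS = (3/2)·x_2'/x_1' = p_1/p_2.
Substituting into the budget: x_1* = 12 + 0.6·(M − 12·p_1 − 4·p_2)/p_1, and x_2* = 4 + 0.4·(…)/p_2.
Discretionary income = 367 − 12·7.8 − 4·6.5 = 247.4; x_2* = 4 + 0.4·247.4/6.5 = 19.2246.

x_2* = 19.2246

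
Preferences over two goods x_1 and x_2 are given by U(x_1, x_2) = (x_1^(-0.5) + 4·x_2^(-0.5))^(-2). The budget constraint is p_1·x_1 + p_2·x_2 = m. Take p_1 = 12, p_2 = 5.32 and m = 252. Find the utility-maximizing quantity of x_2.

MRS = MU_x_1/MU_x_2 = (1/4)·(x_2/x_1)^(1.5). Set equal to p_1/p_2.
Hence x_2/x_1 = (4·p_1/p_2)^(1/(1.5)), i.e. raised to the 2/3 power.
With the ratio pinned down, the budget gives x_1* = m/(p_1 + p_2·(x_2/x_1)) and x_2* = (x_2/x_1)·x_1*.
Numerically x_2/x_1 = 4.333975, so x_1* = 252/(12 + 5.32·4.333975) = 7.1883 and x_2* = 4.333975·7.1883 = 31.1541.

x_2* = 31.1541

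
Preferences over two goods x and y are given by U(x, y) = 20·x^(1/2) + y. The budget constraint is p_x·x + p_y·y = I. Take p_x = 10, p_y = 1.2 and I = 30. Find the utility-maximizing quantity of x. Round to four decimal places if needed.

x* = 1.44

Set MRS = p_x/p_y: 10·x^(−1/2) = p_x/p_y.
Solve: √x = 10·p_y/p_x, so x*(p_x,p_y) = (10·p_y/p_x)², and y* = (I − p_x·x*)/p_y.
Plugging in: x* = (10·1.2/10)² = 1.44.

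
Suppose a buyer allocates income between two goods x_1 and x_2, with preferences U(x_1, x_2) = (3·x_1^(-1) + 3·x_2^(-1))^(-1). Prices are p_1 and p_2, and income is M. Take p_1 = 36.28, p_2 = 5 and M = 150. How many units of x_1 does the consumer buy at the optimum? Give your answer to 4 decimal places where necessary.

MU_x_1 ∝ 3·x_1^(-2), MU_x_2 ∝ 3·x_2^(-2), so MRS = (x_2/x_1)^(2) = p_1/p_2.
Solve for the ratio: x_2/x_1 = [p_1/p_2]^(0.5).
With the ratio pinned down, the budget gives x_1* = M/(p_1 + p_2·(x_2/x_1)) and x_2* = (x_2/x_1)·x_1*.
Numerically x_2/x_1 = 2.693696, so x_1* = 150/(36.28 + 5·2.693696) = 3.0152.

x_1* = 3.0152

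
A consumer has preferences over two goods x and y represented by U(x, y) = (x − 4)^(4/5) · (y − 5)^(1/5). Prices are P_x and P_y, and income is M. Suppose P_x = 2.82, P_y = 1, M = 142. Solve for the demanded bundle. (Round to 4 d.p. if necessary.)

x* = 39.6652, y* = 30.144

MRS = 4·(y−5)/(x−4). Tangency with P_x/P_y gives y−5 = (1/4)·(P_x/P_y)·(x−4).
Substituting into the budget: x* = 4 + 0.8·(M − 4·P_x − 5·P_y)/P_x, and y* = 5 + 0.2·(…)/P_y.
Discretionary income = 142 − 4·2.82 − 5·1 = 125.72; x* = 4 + 0.8·125.72/2.82 = 39.6652; y* = 5 + 0.2·125.72/1 = 30.144.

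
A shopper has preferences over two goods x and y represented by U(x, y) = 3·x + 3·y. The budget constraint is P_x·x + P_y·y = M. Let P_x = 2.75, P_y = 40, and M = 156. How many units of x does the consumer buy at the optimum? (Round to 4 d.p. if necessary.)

x* = 56.7273

Perfect substitutes: compare marginal utility per dollar. 3/P_x vs 3/P_y → 1.0909 vs 0.075.
x gives more utility per dollar, so spend all income on x: x* = M/P_x, y* = 0.
Numerically: x* = 56.7273, y* = 0.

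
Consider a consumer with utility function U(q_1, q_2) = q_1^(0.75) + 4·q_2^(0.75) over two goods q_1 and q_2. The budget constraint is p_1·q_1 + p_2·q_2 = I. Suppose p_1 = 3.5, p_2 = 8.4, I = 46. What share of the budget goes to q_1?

share on q_1 = 0.0512

MU_q_1 ∝ q_1^(-0.25), MU_q_2 ∝ 4·q_2^(-0.25), so MRS = (1/4)·(q_2/q_1)^(0.25) = p_1/p_2.
Hence q_2/q_1 = (4·p_1/p_2)^(1/(0.25)), i.e. raised to the 4 power.
With the ratio pinned down, the budget gives q_1* = I/(p_1 + p_2·(q_2/q_1)) and q_2* = (q_2/q_1)·q_1*.
Numerically q_2/q_1 = 7.716049, so q_1* = 46/(3.5 + 8.4·7.716049) = 0.6734 and q_2* = 7.716049·0.6734 = 5.1956.
Expenditure on q_1: 3.5·0.6734 = 2.3567; share = 0.0512.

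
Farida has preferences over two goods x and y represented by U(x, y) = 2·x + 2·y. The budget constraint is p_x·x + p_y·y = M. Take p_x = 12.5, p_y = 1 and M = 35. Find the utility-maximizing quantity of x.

Perfect substitutes: compare marginal utility per dollar. 2/p_x vs 2/p_y → 0.16 vs 2.
y gives more utility per dollar, so spend all income on y: y* = M/p_y, x* = 0.
Numerically: x* = 0, y* = 35.

x* = 0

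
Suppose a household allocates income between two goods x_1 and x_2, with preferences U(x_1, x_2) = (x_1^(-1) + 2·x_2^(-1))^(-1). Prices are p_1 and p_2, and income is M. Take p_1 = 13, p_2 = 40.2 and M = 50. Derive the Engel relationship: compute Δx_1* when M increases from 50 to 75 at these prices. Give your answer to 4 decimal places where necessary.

MU_x_1 ∝ x_1^(-2), MU_x_2 ∝ 2·x_2^(-2), so MRS = (1/2)·(x_2/x_1)^(2) = p_1/p_2.
Solve for the ratio: x_2/x_1 = [2·p_1/p_2]^(0.5).
With the ratio pinned down, the budget gives x_1* = M/(p_1 + p_2·(x_2/x_1)) and x_2* = (x_2/x_1)·x_1*.
Numerically x_2/x_1 = 0.804218, so x_1* = 50/(13 + 40.2·0.804218) = 1.103.
At M' = 75: x_1* = 1.6545. Change: 1.6545 − 1.103 = 0.5515.

Δx_1* = 0.5515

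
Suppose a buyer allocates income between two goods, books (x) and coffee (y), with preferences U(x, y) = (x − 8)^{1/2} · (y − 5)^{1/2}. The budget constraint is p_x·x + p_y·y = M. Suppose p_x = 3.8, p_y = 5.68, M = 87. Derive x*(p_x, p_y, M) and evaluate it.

MRS = (y−5)/(x−8). Tangency with p_x/p_y gives y−5 = (p_x/p_y)·(x−8).
After buying the subsistence bundle (8, 5), a share 0.5 of the remaining income goes to x: x* = 8 + 0.5·(M − 8p_x − 5p_y)/p_x.
Discretionary income = 87 − 8·3.8 − 5·5.68 = 28.2; x* = 8 + 0.5·28.2/3.8 = 11.7105.

x* = 11.7105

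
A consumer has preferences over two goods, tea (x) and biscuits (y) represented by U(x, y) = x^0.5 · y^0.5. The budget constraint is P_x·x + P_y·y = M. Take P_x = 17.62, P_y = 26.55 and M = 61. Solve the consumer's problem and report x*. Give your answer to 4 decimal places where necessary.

The MRS is y/x. Set MRS = P_x/P_y.
So 0.5·P_y·y = 0.5·P_x·x; combined with the budget, a share 0.5 of income goes to x.
Demand: x*(P_x,P_y,M) = 0.5·M/P_x and y* = 0.5·M/P_y.
At P_x=17.62, P_y=26.55, M=61: x* = 0.5·61/17.62 = 1.731.

x* = 1.731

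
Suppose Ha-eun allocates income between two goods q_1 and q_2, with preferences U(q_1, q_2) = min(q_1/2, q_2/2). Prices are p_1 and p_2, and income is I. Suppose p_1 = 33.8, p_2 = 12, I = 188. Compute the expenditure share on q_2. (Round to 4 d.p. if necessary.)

share on q_2 = 0.262

Leontief preferences: the optimum is at the kink where q_1/2 = q_2/2, i.e. q_2 = q_1.
Budget: p_1·q_1 + p_2·q_1 = I, so (2·p_1 + 2·p_2)·q_1 = 2·I.
Demand: q_1*(p_1,p_2,I) = 2·I/(2·p_1 + 2·p_2), q_2* = 2·I/(2·p_1 + 2·p_2).
Here 2·33.8 + 2·12 = 91.6, giving q_1* = 4.1048 and q_2* = 4.1048.
Expenditure on q_2: 12·4.1048 = 49.2576; share = 0.262.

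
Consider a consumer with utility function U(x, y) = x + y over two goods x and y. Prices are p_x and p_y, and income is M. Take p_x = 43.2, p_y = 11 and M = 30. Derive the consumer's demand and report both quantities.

Perfect substitutes: compare marginal utility per dollar. 1/p_x vs 1/p_y → 0.0231 vs 0.0909.
y gives more utility per dollar, so spend all income on y: y* = M/p_y, x* = 0.
Numerically: x* = 0, y* = 2.7273.

x* = 0, y* = 2.7273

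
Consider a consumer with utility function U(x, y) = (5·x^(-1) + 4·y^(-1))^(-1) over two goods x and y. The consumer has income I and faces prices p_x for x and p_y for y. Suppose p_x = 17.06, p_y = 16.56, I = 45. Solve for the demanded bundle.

x* = 1.4021, y* = 1.2729

From the CES first-order condition, (5/4)·(y/x)^(2) = p_x/p_y.
Hence y/x = ((4/5)·p_x/p_y)^(1/(2)), i.e. raised to the 0.5 power.
Substitute y = (y/x)·x into the budget: x* = I/(p_x + p_y·(y/x)).
Numerically y/x = 0.90783, so x* = 45/(17.06 + 16.56·0.90783) = 1.4021 and y* = 0.90783·1.4021 = 1.2729.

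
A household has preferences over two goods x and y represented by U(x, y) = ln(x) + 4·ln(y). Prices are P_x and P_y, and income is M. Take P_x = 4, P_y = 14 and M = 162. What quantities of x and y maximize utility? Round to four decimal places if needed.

The MRS is (1/4)·y/x. Set MRS = P_x/P_y.
So P_y·y = 4·P_x·x; combined with the budget, a share 0.2 of income goes to x.
Demand: x*(P_x,P_y,M) = 0.2·M/P_x and y* = 0.8·M/P_y.
At P_x=4, P_y=14, M=162: x* = 0.2·162/4 = 8.1, y* = 9.2571.

x* = 8.1, y* = 9.2571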